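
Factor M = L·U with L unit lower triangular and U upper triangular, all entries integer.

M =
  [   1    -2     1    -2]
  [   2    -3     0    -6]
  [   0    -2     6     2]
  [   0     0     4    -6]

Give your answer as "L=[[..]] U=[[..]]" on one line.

L=[[1,0,0,0],[2,1,0,0],[0,-2,1,0],[0,0,2,1]] U=[[1,-2,1,-2],[0,1,-2,-2],[0,0,2,-2],[0,0,0,-2]]

  row1 -= 2·row0 → [0,1,-2,-2]
  row2 -= 0·row0 → [0,-2,6,2]
  row3 -= 0·row0 → [0,0,4,-6]
  row2 -= -2·row1 → [0,0,2,-2]
  row3 -= 0·row1 → [0,0,4,-6]
  row3 -= 2·row2 → [0,0,0,-2]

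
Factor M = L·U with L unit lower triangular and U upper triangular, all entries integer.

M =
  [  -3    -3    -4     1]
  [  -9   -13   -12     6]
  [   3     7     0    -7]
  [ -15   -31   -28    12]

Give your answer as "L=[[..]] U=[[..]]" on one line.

  row1 -= 3·row0 → [0,-4,0,3]
  row2 -= -1·row0 → [0,4,-4,-6]
  row3 -= 5·row0 → [0,-16,-8,7]
  row2 -= -1·row1 → [0,0,-4,-3]
  row3 -= 4·row1 → [0,0,-8,-5]
  row3 -= 2·row2 → [0,0,0,1]

L=[[1,0,0,0],[3,1,0,0],[-1,-1,1,0],[5,4,2,1]] U=[[-3,-3,-4,1],[0,-4,0,3],[0,0,-4,-3],[0,0,0,1]]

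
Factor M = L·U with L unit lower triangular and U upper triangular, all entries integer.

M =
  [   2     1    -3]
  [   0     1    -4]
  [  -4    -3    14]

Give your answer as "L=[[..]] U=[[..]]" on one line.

L=[[1,0,0],[0,1,0],[-2,-1,1]] U=[[2,1,-3],[0,1,-4],[0,0,4]]

  row1 -= 0·row0 → [0,1,-4]
  row2 -= -2·row0 → [0,-1,8]
  row2 -= -1·row1 → [0,0,4]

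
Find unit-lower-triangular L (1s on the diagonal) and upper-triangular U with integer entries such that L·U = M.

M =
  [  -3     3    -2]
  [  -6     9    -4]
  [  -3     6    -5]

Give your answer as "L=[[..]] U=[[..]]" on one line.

  R1 -= 2·R0 → [0,3,0]
  R2 -= 1·R0 → [0,3,-3]
  R2 -= 1·R1 → [0,0,-3]

L=[[1,0,0],[2,1,0],[1,1,1]] U=[[-3,3,-2],[0,3,0],[0,0,-3]]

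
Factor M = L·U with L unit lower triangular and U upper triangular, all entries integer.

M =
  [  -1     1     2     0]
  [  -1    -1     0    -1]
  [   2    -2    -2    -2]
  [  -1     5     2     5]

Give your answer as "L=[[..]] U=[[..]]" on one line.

  r1 -= 1·r0 → [0,-2,-2,-1]
  r2 -= -2·r0 → [0,0,2,-2]
  r3 -= 1·r0 → [0,4,0,5]
  r2 -= 0·r1 → [0,0,2,-2]
  r3 -= -2·r1 → [0,0,-4,3]
  r3 -= -2·r2 → [0,0,0,-1]

L=[[1,0,0,0],[1,1,0,0],[-2,0,1,0],[1,-2,-2,1]] U=[[-1,1,2,0],[0,-2,-2,-1],[0,0,2,-2],[0,0,0,-1]]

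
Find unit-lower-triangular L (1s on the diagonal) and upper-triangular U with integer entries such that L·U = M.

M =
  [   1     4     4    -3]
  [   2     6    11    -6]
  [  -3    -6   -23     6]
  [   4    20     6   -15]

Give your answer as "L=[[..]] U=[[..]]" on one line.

  R1 -= 2·R0 → [0,-2,3,0]
  R2 -= -3·R0 → [0,6,-11,-3]
  R3 -= 4·R0 → [0,4,-10,-3]
  R2 -= -3·R1 → [0,0,-2,-3]
  R3 -= -2·R1 → [0,0,-4,-3]
  R3 -= 2·R2 → [0,0,0,3]

L=[[1,0,0,0],[2,1,0,0],[-3,-3,1,0],[4,-2,2,1]] U=[[1,4,4,-3],[0,-2,3,0],[0,0,-2,-3],[0,0,0,3]]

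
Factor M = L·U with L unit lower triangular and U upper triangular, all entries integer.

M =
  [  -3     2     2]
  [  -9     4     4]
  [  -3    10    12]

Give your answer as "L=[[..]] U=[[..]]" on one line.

L=[[1,0,0],[3,1,0],[1,-4,1]] U=[[-3,2,2],[0,-2,-2],[0,0,2]]

  r1 -= 3·r0 → [0,-2,-2]
  r2 -= 1·r0 → [0,8,10]
  r2 -= -4·r1 → [0,0,2]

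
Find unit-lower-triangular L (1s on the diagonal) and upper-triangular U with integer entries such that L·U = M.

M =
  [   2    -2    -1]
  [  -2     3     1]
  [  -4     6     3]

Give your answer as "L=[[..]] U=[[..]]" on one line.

L=[[1,0,0],[-1,1,0],[-2,2,1]] U=[[2,-2,-1],[0,1,0],[0,0,1]]

  r1 -= -1·r0 → [0,1,0]
  r2 -= -2·r0 → [0,2,1]
  r2 -= 2·r1 → [0,0,1]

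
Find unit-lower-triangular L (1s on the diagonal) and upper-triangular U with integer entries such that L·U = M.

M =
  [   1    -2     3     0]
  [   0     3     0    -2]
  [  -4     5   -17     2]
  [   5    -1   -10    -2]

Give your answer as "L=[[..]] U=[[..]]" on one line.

L=[[1,0,0,0],[0,1,0,0],[-4,-1,1,0],[5,3,5,1]] U=[[1,-2,3,0],[0,3,0,-2],[0,0,-5,0],[0,0,0,4]]

  row1 -= 0·row0 → [0,3,0,-2]
  row2 -= -4·row0 → [0,-3,-5,2]
  row3 -= 5·row0 → [0,9,-25,-2]
  row2 -= -1·row1 → [0,0,-5,0]
  row3 -= 3·row1 → [0,0,-25,4]
  row3 -= 5·row2 → [0,0,0,4]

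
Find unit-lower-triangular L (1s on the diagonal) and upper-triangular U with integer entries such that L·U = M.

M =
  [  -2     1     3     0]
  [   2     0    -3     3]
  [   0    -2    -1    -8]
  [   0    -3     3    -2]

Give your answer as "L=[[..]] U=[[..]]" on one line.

L=[[1,0,0,0],[-1,1,0,0],[0,-2,1,0],[0,-3,-3,1]] U=[[-2,1,3,0],[0,1,0,3],[0,0,-1,-2],[0,0,0,1]]

  r1 -= -1·r0 → [0,1,0,3]
  r2 -= 0·r0 → [0,-2,-1,-8]
  r3 -= 0·r0 → [0,-3,3,-2]
  r2 -= -2·r1 → [0,0,-1,-2]
  r3 -= -3·r1 → [0,0,3,7]
  r3 -= -3·r2 → [0,0,0,1]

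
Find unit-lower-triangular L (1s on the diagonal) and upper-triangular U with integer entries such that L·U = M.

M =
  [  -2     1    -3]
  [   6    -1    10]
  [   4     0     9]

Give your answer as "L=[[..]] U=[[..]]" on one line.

  r1 -= -3·r0 → [0,2,1]
  r2 -= -2·r0 → [0,2,3]
  r2 -= 1·r1 → [0,0,2]

L=[[1,0,0],[-3,1,0],[-2,1,1]] U=[[-2,1,-3],[0,2,1],[0,0,2]]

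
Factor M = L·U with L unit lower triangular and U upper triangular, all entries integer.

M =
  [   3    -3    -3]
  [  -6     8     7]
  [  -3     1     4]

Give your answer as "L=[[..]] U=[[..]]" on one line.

L=[[1,0,0],[-2,1,0],[-1,-1,1]] U=[[3,-3,-3],[0,2,1],[0,0,2]]

  R1 -= -2·R0 → [0,2,1]
  R2 -= -1·R0 → [0,-2,1]
  R2 -= -1·R1 → [0,0,2]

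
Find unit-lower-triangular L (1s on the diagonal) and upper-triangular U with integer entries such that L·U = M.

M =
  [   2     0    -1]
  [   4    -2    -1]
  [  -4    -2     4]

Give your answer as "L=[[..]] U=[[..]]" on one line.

  row1 -= 2·row0 → [0,-2,1]
  row2 -= -2·row0 → [0,-2,2]
  row2 -= 1·row1 → [0,0,1]

L=[[1,0,0],[2,1,0],[-2,1,1]] U=[[2,0,-1],[0,-2,1],[0,0,1]]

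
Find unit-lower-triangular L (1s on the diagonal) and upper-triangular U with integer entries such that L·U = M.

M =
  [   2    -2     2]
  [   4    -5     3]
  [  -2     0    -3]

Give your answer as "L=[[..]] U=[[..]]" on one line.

L=[[1,0,0],[2,1,0],[-1,2,1]] U=[[2,-2,2],[0,-1,-1],[0,0,1]]

  R1 -= 2·R0 → [0,-1,-1]
  R2 -= -1·R0 → [0,-2,-1]
  R2 -= 2·R1 → [0,0,1]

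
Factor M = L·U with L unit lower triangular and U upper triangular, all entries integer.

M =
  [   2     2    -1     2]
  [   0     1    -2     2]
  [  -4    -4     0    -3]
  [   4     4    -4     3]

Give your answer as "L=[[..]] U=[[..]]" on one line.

L=[[1,0,0,0],[0,1,0,0],[-2,0,1,0],[2,0,1,1]] U=[[2,2,-1,2],[0,1,-2,2],[0,0,-2,1],[0,0,0,-2]]

  row1 -= 0·row0 → [0,1,-2,2]
  row2 -= -2·row0 → [0,0,-2,1]
  row3 -= 2·row0 → [0,0,-2,-1]
  row2 -= 0·row1 → [0,0,-2,1]
  row3 -= 0·row1 → [0,0,-2,-1]
  row3 -= 1·row2 → [0,0,0,-2]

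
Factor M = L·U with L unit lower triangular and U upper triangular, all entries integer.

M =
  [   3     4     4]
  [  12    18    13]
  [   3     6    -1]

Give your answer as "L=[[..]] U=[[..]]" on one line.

  R1 -= 4·R0 → [0,2,-3]
  R2 -= 1·R0 → [0,2,-5]
  R2 -= 1·R1 → [0,0,-2]

L=[[1,0,0],[4,1,0],[1,1,1]] U=[[3,4,4],[0,2,-3],[0,0,-2]]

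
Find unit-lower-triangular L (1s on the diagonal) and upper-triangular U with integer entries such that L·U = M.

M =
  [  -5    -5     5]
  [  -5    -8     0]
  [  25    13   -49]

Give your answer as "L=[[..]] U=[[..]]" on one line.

  row1 -= 1·row0 → [0,-3,-5]
  row2 -= -5·row0 → [0,-12,-24]
  row2 -= 4·row1 → [0,0,-4]

L=[[1,0,0],[1,1,0],[-5,4,1]] U=[[-5,-5,5],[0,-3,-5],[0,0,-4]]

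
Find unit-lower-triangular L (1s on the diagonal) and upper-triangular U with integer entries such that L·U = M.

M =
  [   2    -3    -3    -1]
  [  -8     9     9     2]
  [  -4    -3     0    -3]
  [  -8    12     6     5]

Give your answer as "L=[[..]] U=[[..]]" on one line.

L=[[1,0,0,0],[-4,1,0,0],[-2,3,1,0],[-4,0,-2,1]] U=[[2,-3,-3,-1],[0,-3,-3,-2],[0,0,3,1],[0,0,0,3]]

  r1 -= -4·r0 → [0,-3,-3,-2]
  r2 -= -2·r0 → [0,-9,-6,-5]
  r3 -= -4·r0 → [0,0,-6,1]
  r2 -= 3·r1 → [0,0,3,1]
  r3 -= 0·r1 → [0,0,-6,1]
  r3 -= -2·r2 → [0,0,0,3]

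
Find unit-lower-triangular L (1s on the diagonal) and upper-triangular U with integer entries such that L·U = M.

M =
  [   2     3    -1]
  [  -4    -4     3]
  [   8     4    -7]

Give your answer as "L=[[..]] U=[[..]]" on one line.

  R1 -= -2·R0 → [0,2,1]
  R2 -= 4·R0 → [0,-8,-3]
  R2 -= -4·R1 → [0,0,1]

L=[[1,0,0],[-2,1,0],[4,-4,1]] U=[[2,3,-1],[0,2,1],[0,0,1]]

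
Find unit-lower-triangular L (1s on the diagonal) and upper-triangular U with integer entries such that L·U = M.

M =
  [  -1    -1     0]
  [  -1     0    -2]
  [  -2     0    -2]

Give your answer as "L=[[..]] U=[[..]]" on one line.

  r1 -= 1·r0 → [0,1,-2]
  r2 -= 2·r0 → [0,2,-2]
  r2 -= 2·r1 → [0,0,2]

L=[[1,0,0],[1,1,0],[2,2,1]] U=[[-1,-1,0],[0,1,-2],[0,0,2]]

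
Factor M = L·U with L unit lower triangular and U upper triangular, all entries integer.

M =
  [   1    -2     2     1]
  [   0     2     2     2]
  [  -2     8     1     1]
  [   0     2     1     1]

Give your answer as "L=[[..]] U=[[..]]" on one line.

  R1 -= 0·R0 → [0,2,2,2]
  R2 -= -2·R0 → [0,4,5,3]
  R3 -= 0·R0 → [0,2,1,1]
  R2 -= 2·R1 → [0,0,1,-1]
  R3 -= 1·R1 → [0,0,-1,-1]
  R3 -= -1·R2 → [0,0,0,-2]

L=[[1,0,0,0],[0,1,0,0],[-2,2,1,0],[0,1,-1,1]] U=[[1,-2,2,1],[0,2,2,2],[0,0,1,-1],[0,0,0,-2]]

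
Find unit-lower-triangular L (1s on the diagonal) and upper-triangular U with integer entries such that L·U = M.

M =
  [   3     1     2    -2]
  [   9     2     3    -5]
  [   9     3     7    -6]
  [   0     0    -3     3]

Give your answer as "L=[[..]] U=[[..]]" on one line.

  R1 -= 3·R0 → [0,-1,-3,1]
  R2 -= 3·R0 → [0,0,1,0]
  R3 -= 0·R0 → [0,0,-3,3]
  R2 -= 0·R1 → [0,0,1,0]
  R3 -= 0·R1 → [0,0,-3,3]
  R3 -= -3·R2 → [0,0,0,3]

L=[[1,0,0,0],[3,1,0,0],[3,0,1,0],[0,0,-3,1]] U=[[3,1,2,-2],[0,-1,-3,1],[0,0,1,0],[0,0,0,3]]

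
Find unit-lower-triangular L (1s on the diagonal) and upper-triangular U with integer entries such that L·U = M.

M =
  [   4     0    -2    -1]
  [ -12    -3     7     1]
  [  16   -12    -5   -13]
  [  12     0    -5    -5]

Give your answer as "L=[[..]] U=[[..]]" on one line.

L=[[1,0,0,0],[-3,1,0,0],[4,4,1,0],[3,0,-1,1]] U=[[4,0,-2,-1],[0,-3,1,-2],[0,0,-1,-1],[0,0,0,-3]]

  r1 -= -3·r0 → [0,-3,1,-2]
  r2 -= 4·r0 → [0,-12,3,-9]
  r3 -= 3·r0 → [0,0,1,-2]
  r2 -= 4·r1 → [0,0,-1,-1]
  r3 -= 0·r1 → [0,0,1,-2]
  r3 -= -1·r2 → [0,0,0,-3]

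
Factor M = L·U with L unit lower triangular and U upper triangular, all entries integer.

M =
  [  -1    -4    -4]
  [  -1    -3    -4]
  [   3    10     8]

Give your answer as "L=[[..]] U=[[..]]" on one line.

L=[[1,0,0],[1,1,0],[-3,-2,1]] U=[[-1,-4,-4],[0,1,0],[0,0,-4]]

  R1 -= 1·R0 → [0,1,0]
  R2 -= -3·R0 → [0,-2,-4]
  R2 -= -2·R1 → [0,0,-4]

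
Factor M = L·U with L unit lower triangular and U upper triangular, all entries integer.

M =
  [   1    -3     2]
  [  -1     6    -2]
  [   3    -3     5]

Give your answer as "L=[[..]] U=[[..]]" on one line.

L=[[1,0,0],[-1,1,0],[3,2,1]] U=[[1,-3,2],[0,3,0],[0,0,-1]]

  r1 -= -1·r0 → [0,3,0]
  r2 -= 3·r0 → [0,6,-1]
  r2 -= 2·r1 → [0,0,-1]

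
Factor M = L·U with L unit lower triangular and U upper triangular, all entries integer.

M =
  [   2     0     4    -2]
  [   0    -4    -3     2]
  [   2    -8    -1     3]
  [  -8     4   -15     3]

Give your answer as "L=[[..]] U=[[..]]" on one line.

L=[[1,0,0,0],[0,1,0,0],[1,2,1,0],[-4,-1,-2,1]] U=[[2,0,4,-2],[0,-4,-3,2],[0,0,1,1],[0,0,0,-1]]

  r1 -= 0·r0 → [0,-4,-3,2]
  r2 -= 1·r0 → [0,-8,-5,5]
  r3 -= -4·r0 → [0,4,1,-5]
  r2 -= 2·r1 → [0,0,1,1]
  r3 -= -1·r1 → [0,0,-2,-3]
  r3 -= -2·r2 → [0,0,0,-1]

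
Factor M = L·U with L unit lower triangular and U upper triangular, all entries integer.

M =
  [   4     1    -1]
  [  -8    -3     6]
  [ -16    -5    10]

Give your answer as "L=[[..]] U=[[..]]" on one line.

L=[[1,0,0],[-2,1,0],[-4,1,1]] U=[[4,1,-1],[0,-1,4],[0,0,2]]

  r1 -= -2·r0 → [0,-1,4]
  r2 -= -4·r0 → [0,-1,6]
  r2 -= 1·r1 → [0,0,2]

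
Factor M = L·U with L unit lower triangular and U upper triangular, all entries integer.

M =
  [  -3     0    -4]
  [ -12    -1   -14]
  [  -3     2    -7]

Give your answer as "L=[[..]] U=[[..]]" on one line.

  row1 -= 4·row0 → [0,-1,2]
  row2 -= 1·row0 → [0,2,-3]
  row2 -= -2·row1 → [0,0,1]

L=[[1,0,0],[4,1,0],[1,-2,1]] U=[[-3,0,-4],[0,-1,2],[0,0,1]]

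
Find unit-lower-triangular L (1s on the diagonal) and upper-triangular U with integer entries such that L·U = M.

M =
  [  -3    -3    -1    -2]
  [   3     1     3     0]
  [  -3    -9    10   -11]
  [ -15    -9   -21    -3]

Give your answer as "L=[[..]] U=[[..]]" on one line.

L=[[1,0,0,0],[-1,1,0,0],[1,3,1,0],[5,-3,-2,1]] U=[[-3,-3,-1,-2],[0,-2,2,-2],[0,0,5,-3],[0,0,0,-5]]

  R1 -= -1·R0 → [0,-2,2,-2]
  R2 -= 1·R0 → [0,-6,11,-9]
  R3 -= 5·R0 → [0,6,-16,7]
  R2 -= 3·R1 → [0,0,5,-3]
  R3 -= -3·R1 → [0,0,-10,1]
  R3 -= -2·R2 → [0,0,0,-5]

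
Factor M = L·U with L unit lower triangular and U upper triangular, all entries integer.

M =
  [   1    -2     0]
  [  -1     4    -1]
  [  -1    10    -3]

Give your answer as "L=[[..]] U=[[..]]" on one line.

  R1 -= -1·R0 → [0,2,-1]
  R2 -= -1·R0 → [0,8,-3]
  R2 -= 4·R1 → [0,0,1]

L=[[1,0,0],[-1,1,0],[-1,4,1]] U=[[1,-2,0],[0,2,-1],[0,0,1]]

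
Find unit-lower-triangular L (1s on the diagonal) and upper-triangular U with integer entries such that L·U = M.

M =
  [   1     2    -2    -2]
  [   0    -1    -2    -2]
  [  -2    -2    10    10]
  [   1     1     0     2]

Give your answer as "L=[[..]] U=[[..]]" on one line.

  r1 -= 0·r0 → [0,-1,-2,-2]
  r2 -= -2·r0 → [0,2,6,6]
  r3 -= 1·r0 → [0,-1,2,4]
  r2 -= -2·r1 → [0,0,2,2]
  r3 -= 1·r1 → [0,0,4,6]
  r3 -= 2·r2 → [0,0,0,2]

L=[[1,0,0,0],[0,1,0,0],[-2,-2,1,0],[1,1,2,1]] U=[[1,2,-2,-2],[0,-1,-2,-2],[0,0,2,2],[0,0,0,2]]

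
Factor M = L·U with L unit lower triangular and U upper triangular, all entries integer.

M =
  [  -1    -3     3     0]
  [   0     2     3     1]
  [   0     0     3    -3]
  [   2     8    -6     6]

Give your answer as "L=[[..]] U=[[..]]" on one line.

L=[[1,0,0,0],[0,1,0,0],[0,0,1,0],[-2,1,-1,1]] U=[[-1,-3,3,0],[0,2,3,1],[0,0,3,-3],[0,0,0,2]]

  R1 -= 0·R0 → [0,2,3,1]
  R2 -= 0·R0 → [0,0,3,-3]
  R3 -= -2·R0 → [0,2,0,6]
  R2 -= 0·R1 → [0,0,3,-3]
  R3 -= 1·R1 → [0,0,-3,5]
  R3 -= -1·R2 → [0,0,0,2]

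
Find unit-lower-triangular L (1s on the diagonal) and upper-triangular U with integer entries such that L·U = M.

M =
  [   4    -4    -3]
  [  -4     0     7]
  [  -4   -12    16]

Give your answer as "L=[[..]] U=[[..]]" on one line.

  R1 -= -1·R0 → [0,-4,4]
  R2 -= -1·R0 → [0,-16,13]
  R2 -= 4·R1 → [0,0,-3]

L=[[1,0,0],[-1,1,0],[-1,4,1]] U=[[4,-4,-3],[0,-4,4],[0,0,-3]]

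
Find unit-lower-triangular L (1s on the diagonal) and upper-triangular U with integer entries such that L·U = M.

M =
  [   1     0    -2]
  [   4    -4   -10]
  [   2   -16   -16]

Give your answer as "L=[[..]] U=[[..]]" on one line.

L=[[1,0,0],[4,1,0],[2,4,1]] U=[[1,0,-2],[0,-4,-2],[0,0,-4]]

  r1 -= 4·r0 → [0,-4,-2]
  r2 -= 2·r0 → [0,-16,-12]
  r2 -= 4·r1 → [0,0,-4]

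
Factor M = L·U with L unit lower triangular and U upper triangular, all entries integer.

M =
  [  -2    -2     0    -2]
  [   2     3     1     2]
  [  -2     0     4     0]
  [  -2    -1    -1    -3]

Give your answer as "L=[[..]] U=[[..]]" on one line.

L=[[1,0,0,0],[-1,1,0,0],[1,2,1,0],[1,1,-1,1]] U=[[-2,-2,0,-2],[0,1,1,0],[0,0,2,2],[0,0,0,1]]

  r1 -= -1·r0 → [0,1,1,0]
  r2 -= 1·r0 → [0,2,4,2]
  r3 -= 1·r0 → [0,1,-1,-1]
  r2 -= 2·r1 → [0,0,2,2]
  r3 -= 1·r1 → [0,0,-2,-1]
  r3 -= -1·r2 → [0,0,0,1]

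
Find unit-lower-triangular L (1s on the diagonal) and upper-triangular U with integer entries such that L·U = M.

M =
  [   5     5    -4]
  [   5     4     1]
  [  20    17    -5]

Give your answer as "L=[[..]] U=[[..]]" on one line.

L=[[1,0,0],[1,1,0],[4,3,1]] U=[[5,5,-4],[0,-1,5],[0,0,-4]]

  R1 -= 1·R0 → [0,-1,5]
  R2 -= 4·R0 → [0,-3,11]
  R2 -= 3·R1 → [0,0,-4]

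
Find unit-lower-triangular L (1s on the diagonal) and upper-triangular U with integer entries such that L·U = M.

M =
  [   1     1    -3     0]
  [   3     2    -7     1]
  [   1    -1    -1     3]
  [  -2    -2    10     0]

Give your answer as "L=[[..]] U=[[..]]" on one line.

  R1 -= 3·R0 → [0,-1,2,1]
  R2 -= 1·R0 → [0,-2,2,3]
  R3 -= -2·R0 → [0,0,4,0]
  R2 -= 2·R1 → [0,0,-2,1]
  R3 -= 0·R1 → [0,0,4,0]
  R3 -= -2·R2 → [0,0,0,2]

L=[[1,0,0,0],[3,1,0,0],[1,2,1,0],[-2,0,-2,1]] U=[[1,1,-3,0],[0,-1,2,1],[0,0,-2,1],[0,0,0,2]]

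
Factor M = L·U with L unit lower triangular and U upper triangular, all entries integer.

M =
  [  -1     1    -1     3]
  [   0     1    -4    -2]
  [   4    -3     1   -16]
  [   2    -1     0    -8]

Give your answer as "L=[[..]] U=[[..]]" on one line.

L=[[1,0,0,0],[0,1,0,0],[-4,1,1,0],[-2,1,2,1]] U=[[-1,1,-1,3],[0,1,-4,-2],[0,0,1,-2],[0,0,0,4]]

  row1 -= 0·row0 → [0,1,-4,-2]
  row2 -= -4·row0 → [0,1,-3,-4]
  row3 -= -2·row0 → [0,1,-2,-2]
  row2 -= 1·row1 → [0,0,1,-2]
  row3 -= 1·row1 → [0,0,2,0]
  row3 -= 2·row2 → [0,0,0,4]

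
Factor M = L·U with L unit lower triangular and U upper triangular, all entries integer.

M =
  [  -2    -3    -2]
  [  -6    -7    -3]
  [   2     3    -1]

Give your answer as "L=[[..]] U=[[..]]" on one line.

L=[[1,0,0],[3,1,0],[-1,0,1]] U=[[-2,-3,-2],[0,2,3],[0,0,-3]]

  row1 -= 3·row0 → [0,2,3]
  row2 -= -1·row0 → [0,0,-3]
  row2 -= 0·row1 → [0,0,-3]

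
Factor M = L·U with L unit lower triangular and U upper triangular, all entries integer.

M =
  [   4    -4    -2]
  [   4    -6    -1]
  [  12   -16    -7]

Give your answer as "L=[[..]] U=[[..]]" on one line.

  r1 -= 1·r0 → [0,-2,1]
  r2 -= 3·r0 → [0,-4,-1]
  r2 -= 2·r1 → [0,0,-3]

L=[[1,0,0],[1,1,0],[3,2,1]] U=[[4,-4,-2],[0,-2,1],[0,0,-3]]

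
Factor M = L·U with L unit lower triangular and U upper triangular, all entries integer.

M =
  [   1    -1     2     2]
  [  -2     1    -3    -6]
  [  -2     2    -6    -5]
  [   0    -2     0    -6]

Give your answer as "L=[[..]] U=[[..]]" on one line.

  R1 -= -2·R0 → [0,-1,1,-2]
  R2 -= -2·R0 → [0,0,-2,-1]
  R3 -= 0·R0 → [0,-2,0,-6]
  R2 -= 0·R1 → [0,0,-2,-1]
  R3 -= 2·R1 → [0,0,-2,-2]
  R3 -= 1·R2 → [0,0,0,-1]

L=[[1,0,0,0],[-2,1,0,0],[-2,0,1,0],[0,2,1,1]] U=[[1,-1,2,2],[0,-1,1,-2],[0,0,-2,-1],[0,0,0,-1]]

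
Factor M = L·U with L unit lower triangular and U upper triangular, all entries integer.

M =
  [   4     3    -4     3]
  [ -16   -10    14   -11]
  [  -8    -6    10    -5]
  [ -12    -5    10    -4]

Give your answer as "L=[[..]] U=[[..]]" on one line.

  row1 -= -4·row0 → [0,2,-2,1]
  row2 -= -2·row0 → [0,0,2,1]
  row3 -= -3·row0 → [0,4,-2,5]
  row2 -= 0·row1 → [0,0,2,1]
  row3 -= 2·row1 → [0,0,2,3]
  row3 -= 1·row2 → [0,0,0,2]

L=[[1,0,0,0],[-4,1,0,0],[-2,0,1,0],[-3,2,1,1]] U=[[4,3,-4,3],[0,2,-2,1],[0,0,2,1],[0,0,0,2]]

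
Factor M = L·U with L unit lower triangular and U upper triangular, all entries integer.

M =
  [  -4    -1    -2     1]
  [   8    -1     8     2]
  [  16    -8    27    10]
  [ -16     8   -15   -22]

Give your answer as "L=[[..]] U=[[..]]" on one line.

L=[[1,0,0,0],[-2,1,0,0],[-4,4,1,0],[4,-4,3,1]] U=[[-4,-1,-2,1],[0,-3,4,4],[0,0,3,-2],[0,0,0,-4]]

  row1 -= -2·row0 → [0,-3,4,4]
  row2 -= -4·row0 → [0,-12,19,14]
  row3 -= 4·row0 → [0,12,-7,-26]
  row2 -= 4·row1 → [0,0,3,-2]
  row3 -= -4·row1 → [0,0,9,-10]
  row3 -= 3·row2 → [0,0,0,-4]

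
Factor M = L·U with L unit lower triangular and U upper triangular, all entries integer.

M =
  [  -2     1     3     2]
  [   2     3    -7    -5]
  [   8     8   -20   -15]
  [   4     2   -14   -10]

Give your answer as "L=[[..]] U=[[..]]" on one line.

L=[[1,0,0,0],[-1,1,0,0],[-4,3,1,0],[-2,1,-1,1]] U=[[-2,1,3,2],[0,4,-4,-3],[0,0,4,2],[0,0,0,-1]]

  row1 -= -1·row0 → [0,4,-4,-3]
  row2 -= -4·row0 → [0,12,-8,-7]
  row3 -= -2·row0 → [0,4,-8,-6]
  row2 -= 3·row1 → [0,0,4,2]
  row3 -= 1·row1 → [0,0,-4,-3]
  row3 -= -1·row2 → [0,0,0,-1]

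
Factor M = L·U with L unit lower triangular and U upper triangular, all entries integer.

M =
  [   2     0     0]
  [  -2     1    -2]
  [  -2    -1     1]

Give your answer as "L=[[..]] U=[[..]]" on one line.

  row1 -= -1·row0 → [0,1,-2]
  row2 -= -1·row0 → [0,-1,1]
  row2 -= -1·row1 → [0,0,-1]

L=[[1,0,0],[-1,1,0],[-1,-1,1]] U=[[2,0,0],[0,1,-2],[0,0,-1]]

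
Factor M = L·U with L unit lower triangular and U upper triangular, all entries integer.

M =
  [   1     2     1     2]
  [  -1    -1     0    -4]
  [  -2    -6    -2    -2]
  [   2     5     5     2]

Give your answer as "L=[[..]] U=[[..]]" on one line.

L=[[1,0,0,0],[-1,1,0,0],[-2,-2,1,0],[2,1,1,1]] U=[[1,2,1,2],[0,1,1,-2],[0,0,2,-2],[0,0,0,2]]

  R1 -= -1·R0 → [0,1,1,-2]
  R2 -= -2·R0 → [0,-2,0,2]
  R3 -= 2·R0 → [0,1,3,-2]
  R2 -= -2·R1 → [0,0,2,-2]
  R3 -= 1·R1 → [0,0,2,0]
  R3 -= 1·R2 → [0,0,0,2]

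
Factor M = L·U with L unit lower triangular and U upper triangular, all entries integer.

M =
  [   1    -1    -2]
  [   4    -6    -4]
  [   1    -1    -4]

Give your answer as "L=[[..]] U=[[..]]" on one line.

  R1 -= 4·R0 → [0,-2,4]
  R2 -= 1·R0 → [0,0,-2]
  R2 -= 0·R1 → [0,0,-2]

L=[[1,0,0],[4,1,0],[1,0,1]] U=[[1,-1,-2],[0,-2,4],[0,0,-2]]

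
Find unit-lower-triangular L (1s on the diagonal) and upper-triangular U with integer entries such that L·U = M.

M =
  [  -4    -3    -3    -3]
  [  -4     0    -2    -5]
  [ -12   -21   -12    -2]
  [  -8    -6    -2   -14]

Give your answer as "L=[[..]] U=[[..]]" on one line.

L=[[1,0,0,0],[1,1,0,0],[3,-4,1,0],[2,0,4,1]] U=[[-4,-3,-3,-3],[0,3,1,-2],[0,0,1,-1],[0,0,0,-4]]

  row1 -= 1·row0 → [0,3,1,-2]
  row2 -= 3·row0 → [0,-12,-3,7]
  row3 -= 2·row0 → [0,0,4,-8]
  row2 -= -4·row1 → [0,0,1,-1]
  row3 -= 0·row1 → [0,0,4,-8]
  row3 -= 4·row2 → [0,0,0,-4]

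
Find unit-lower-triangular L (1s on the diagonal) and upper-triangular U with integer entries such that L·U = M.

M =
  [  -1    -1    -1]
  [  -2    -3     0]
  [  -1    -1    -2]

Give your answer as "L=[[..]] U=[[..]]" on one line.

L=[[1,0,0],[2,1,0],[1,0,1]] U=[[-1,-1,-1],[0,-1,2],[0,0,-1]]

  R1 -= 2·R0 → [0,-1,2]
  R2 -= 1·R0 → [0,0,-1]
  R2 -= 0·R1 → [0,0,-1]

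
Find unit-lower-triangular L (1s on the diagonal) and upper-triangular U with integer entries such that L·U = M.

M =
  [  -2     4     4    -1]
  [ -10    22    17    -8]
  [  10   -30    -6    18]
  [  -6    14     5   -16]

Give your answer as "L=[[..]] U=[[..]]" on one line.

  r1 -= 5·r0 → [0,2,-3,-3]
  r2 -= -5·r0 → [0,-10,14,13]
  r3 -= 3·r0 → [0,2,-7,-13]
  r2 -= -5·r1 → [0,0,-1,-2]
  r3 -= 1·r1 → [0,0,-4,-10]
  r3 -= 4·r2 → [0,0,0,-2]

L=[[1,0,0,0],[5,1,0,0],[-5,-5,1,0],[3,1,4,1]] U=[[-2,4,4,-1],[0,2,-3,-3],[0,0,-1,-2],[0,0,0,-2]]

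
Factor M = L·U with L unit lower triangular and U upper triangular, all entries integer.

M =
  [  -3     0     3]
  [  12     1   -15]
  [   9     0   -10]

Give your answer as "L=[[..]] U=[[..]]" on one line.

  R1 -= -4·R0 → [0,1,-3]
  R2 -= -3·R0 → [0,0,-1]
  R2 -= 0·R1 → [0,0,-1]

L=[[1,0,0],[-4,1,0],[-3,0,1]] U=[[-3,0,3],[0,1,-3],[0,0,-1]]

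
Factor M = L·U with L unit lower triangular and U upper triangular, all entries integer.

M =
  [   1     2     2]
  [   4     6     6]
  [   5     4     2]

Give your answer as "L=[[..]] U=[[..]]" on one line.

  r1 -= 4·r0 → [0,-2,-2]
  r2 -= 5·r0 → [0,-6,-8]
  r2 -= 3·r1 → [0,0,-2]

L=[[1,0,0],[4,1,0],[5,3,1]] U=[[1,2,2],[0,-2,-2],[0,0,-2]]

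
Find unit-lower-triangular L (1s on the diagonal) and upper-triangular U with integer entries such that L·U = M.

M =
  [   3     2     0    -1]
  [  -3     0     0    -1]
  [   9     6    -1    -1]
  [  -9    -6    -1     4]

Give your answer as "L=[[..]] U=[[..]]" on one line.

L=[[1,0,0,0],[-1,1,0,0],[3,0,1,0],[-3,0,1,1]] U=[[3,2,0,-1],[0,2,0,-2],[0,0,-1,2],[0,0,0,-1]]

  row1 -= -1·row0 → [0,2,0,-2]
  row2 -= 3·row0 → [0,0,-1,2]
  row3 -= -3·row0 → [0,0,-1,1]
  row2 -= 0·row1 → [0,0,-1,2]
  row3 -= 0·row1 → [0,0,-1,1]
  row3 -= 1·row2 → [0,0,0,-1]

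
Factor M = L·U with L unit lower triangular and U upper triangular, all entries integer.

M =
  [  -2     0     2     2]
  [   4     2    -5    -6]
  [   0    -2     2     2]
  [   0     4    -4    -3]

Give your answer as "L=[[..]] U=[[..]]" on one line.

L=[[1,0,0,0],[-2,1,0,0],[0,-1,1,0],[0,2,-2,1]] U=[[-2,0,2,2],[0,2,-1,-2],[0,0,1,0],[0,0,0,1]]

  row1 -= -2·row0 → [0,2,-1,-2]
  row2 -= 0·row0 → [0,-2,2,2]
  row3 -= 0·row0 → [0,4,-4,-3]
  row2 -= -1·row1 → [0,0,1,0]
  row3 -= 2·row1 → [0,0,-2,1]
  row3 -= -2·row2 → [0,0,0,1]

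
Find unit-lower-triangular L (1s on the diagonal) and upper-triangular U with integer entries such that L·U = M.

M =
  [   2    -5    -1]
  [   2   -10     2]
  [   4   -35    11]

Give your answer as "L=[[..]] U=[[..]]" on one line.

L=[[1,0,0],[1,1,0],[2,5,1]] U=[[2,-5,-1],[0,-5,3],[0,0,-2]]

  row1 -= 1·row0 → [0,-5,3]
  row2 -= 2·row0 → [0,-25,13]
  row2 -= 5·row1 → [0,0,-2]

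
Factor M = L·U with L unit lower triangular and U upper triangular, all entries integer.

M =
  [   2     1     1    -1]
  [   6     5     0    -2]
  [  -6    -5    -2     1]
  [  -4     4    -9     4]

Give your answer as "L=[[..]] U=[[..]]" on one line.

  row1 -= 3·row0 → [0,2,-3,1]
  row2 -= -3·row0 → [0,-2,1,-2]
  row3 -= -2·row0 → [0,6,-7,2]
  row2 -= -1·row1 → [0,0,-2,-1]
  row3 -= 3·row1 → [0,0,2,-1]
  row3 -= -1·row2 → [0,0,0,-2]

L=[[1,0,0,0],[3,1,0,0],[-3,-1,1,0],[-2,3,-1,1]] U=[[2,1,1,-1],[0,2,-3,1],[0,0,-2,-1],[0,0,0,-2]]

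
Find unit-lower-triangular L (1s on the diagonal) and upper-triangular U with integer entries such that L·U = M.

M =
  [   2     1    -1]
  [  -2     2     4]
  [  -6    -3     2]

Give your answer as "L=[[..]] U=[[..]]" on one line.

L=[[1,0,0],[-1,1,0],[-3,0,1]] U=[[2,1,-1],[0,3,3],[0,0,-1]]

  r1 -= -1·r0 → [0,3,3]
  r2 -= -3·r0 → [0,0,-1]
  r2 -= 0·r1 → [0,0,-1]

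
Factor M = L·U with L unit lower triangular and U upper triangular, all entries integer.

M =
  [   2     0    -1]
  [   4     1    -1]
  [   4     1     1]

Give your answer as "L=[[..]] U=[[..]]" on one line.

L=[[1,0,0],[2,1,0],[2,1,1]] U=[[2,0,-1],[0,1,1],[0,0,2]]

  R1 -= 2·R0 → [0,1,1]
  R2 -= 2·R0 → [0,1,3]
  R2 -= 1·R1 → [0,0,2]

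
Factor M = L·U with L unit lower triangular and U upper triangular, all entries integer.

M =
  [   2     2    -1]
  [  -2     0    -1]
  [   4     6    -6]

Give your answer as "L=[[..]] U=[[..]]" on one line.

  row1 -= -1·row0 → [0,2,-2]
  row2 -= 2·row0 → [0,2,-4]
  row2 -= 1·row1 → [0,0,-2]

L=[[1,0,0],[-1,1,0],[2,1,1]] U=[[2,2,-1],[0,2,-2],[0,0,-2]]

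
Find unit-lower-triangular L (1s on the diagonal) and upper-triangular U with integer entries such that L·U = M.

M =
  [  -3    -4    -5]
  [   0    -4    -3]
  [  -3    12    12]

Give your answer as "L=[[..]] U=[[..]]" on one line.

L=[[1,0,0],[0,1,0],[1,-4,1]] U=[[-3,-4,-5],[0,-4,-3],[0,0,5]]

  R1 -= 0·R0 → [0,-4,-3]
  R2 -= 1·R0 → [0,16,17]
  R2 -= -4·R1 → [0,0,5]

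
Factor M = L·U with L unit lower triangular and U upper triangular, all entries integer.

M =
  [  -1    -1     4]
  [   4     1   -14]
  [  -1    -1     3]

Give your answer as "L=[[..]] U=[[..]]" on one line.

L=[[1,0,0],[-4,1,0],[1,0,1]] U=[[-1,-1,4],[0,-3,2],[0,0,-1]]

  R1 -= -4·R0 → [0,-3,2]
  R2 -= 1·R0 → [0,0,-1]
  R2 -= 0·R1 → [0,0,-1]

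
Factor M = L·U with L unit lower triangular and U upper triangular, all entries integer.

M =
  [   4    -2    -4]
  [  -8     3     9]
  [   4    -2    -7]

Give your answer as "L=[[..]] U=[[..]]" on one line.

  R1 -= -2·R0 → [0,-1,1]
  R2 -= 1·R0 → [0,0,-3]
  R2 -= 0·R1 → [0,0,-3]

L=[[1,0,0],[-2,1,0],[1,0,1]] U=[[4,-2,-4],[0,-1,1],[0,0,-3]]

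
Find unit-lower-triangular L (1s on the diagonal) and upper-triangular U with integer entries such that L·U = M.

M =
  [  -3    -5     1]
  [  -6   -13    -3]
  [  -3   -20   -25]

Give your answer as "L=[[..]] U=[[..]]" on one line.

L=[[1,0,0],[2,1,0],[1,5,1]] U=[[-3,-5,1],[0,-3,-5],[0,0,-1]]

  R1 -= 2·R0 → [0,-3,-5]
  R2 -= 1·R0 → [0,-15,-26]
  R2 -= 5·R1 → [0,0,-1]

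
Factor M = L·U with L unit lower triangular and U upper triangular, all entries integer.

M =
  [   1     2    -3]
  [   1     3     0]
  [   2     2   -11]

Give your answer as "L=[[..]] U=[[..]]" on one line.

L=[[1,0,0],[1,1,0],[2,-2,1]] U=[[1,2,-3],[0,1,3],[0,0,1]]

  r1 -= 1·r0 → [0,1,3]
  r2 -= 2·r0 → [0,-2,-5]
  r2 -= -2·r1 → [0,0,1]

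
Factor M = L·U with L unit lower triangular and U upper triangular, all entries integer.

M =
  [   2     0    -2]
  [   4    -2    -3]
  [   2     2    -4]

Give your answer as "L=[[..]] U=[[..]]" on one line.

L=[[1,0,0],[2,1,0],[1,-1,1]] U=[[2,0,-2],[0,-2,1],[0,0,-1]]

  row1 -= 2·row0 → [0,-2,1]
  row2 -= 1·row0 → [0,2,-2]
  row2 -= -1·row1 → [0,0,-1]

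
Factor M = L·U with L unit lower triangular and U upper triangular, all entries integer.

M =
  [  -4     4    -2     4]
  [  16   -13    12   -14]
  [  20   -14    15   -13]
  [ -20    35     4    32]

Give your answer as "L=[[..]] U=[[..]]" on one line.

  r1 -= -4·r0 → [0,3,4,2]
  r2 -= -5·r0 → [0,6,5,7]
  r3 -= 5·r0 → [0,15,14,12]
  r2 -= 2·r1 → [0,0,-3,3]
  r3 -= 5·r1 → [0,0,-6,2]
  r3 -= 2·r2 → [0,0,0,-4]

L=[[1,0,0,0],[-4,1,0,0],[-5,2,1,0],[5,5,2,1]] U=[[-4,4,-2,4],[0,3,4,2],[0,0,-3,3],[0,0,0,-4]]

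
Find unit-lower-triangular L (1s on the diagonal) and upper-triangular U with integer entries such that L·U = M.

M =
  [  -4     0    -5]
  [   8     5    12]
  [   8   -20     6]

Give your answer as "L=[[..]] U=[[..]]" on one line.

L=[[1,0,0],[-2,1,0],[-2,-4,1]] U=[[-4,0,-5],[0,5,2],[0,0,4]]

  R1 -= -2·R0 → [0,5,2]
  R2 -= -2·R0 → [0,-20,-4]
  R2 -= -4·R1 → [0,0,4]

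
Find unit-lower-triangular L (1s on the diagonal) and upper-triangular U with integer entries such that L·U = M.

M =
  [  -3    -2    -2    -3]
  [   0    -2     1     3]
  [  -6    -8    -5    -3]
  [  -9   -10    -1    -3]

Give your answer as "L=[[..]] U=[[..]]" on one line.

  R1 -= 0·R0 → [0,-2,1,3]
  R2 -= 2·R0 → [0,-4,-1,3]
  R3 -= 3·R0 → [0,-4,5,6]
  R2 -= 2·R1 → [0,0,-3,-3]
  R3 -= 2·R1 → [0,0,3,0]
  R3 -= -1·R2 → [0,0,0,-3]

L=[[1,0,0,0],[0,1,0,0],[2,2,1,0],[3,2,-1,1]] U=[[-3,-2,-2,-3],[0,-2,1,3],[0,0,-3,-3],[0,0,0,-3]]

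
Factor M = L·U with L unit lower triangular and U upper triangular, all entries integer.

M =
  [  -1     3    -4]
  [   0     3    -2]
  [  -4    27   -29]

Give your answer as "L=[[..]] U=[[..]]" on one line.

L=[[1,0,0],[0,1,0],[4,5,1]] U=[[-1,3,-4],[0,3,-2],[0,0,-3]]

  row1 -= 0·row0 → [0,3,-2]
  row2 -= 4·row0 → [0,15,-13]
  row2 -= 5·row1 → [0,0,-3]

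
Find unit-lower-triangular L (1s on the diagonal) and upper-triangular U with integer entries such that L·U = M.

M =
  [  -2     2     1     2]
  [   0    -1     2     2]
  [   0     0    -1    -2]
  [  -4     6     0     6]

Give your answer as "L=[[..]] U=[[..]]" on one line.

L=[[1,0,0,0],[0,1,0,0],[0,0,1,0],[2,-2,-2,1]] U=[[-2,2,1,2],[0,-1,2,2],[0,0,-1,-2],[0,0,0,2]]

  row1 -= 0·row0 → [0,-1,2,2]
  row2 -= 0·row0 → [0,0,-1,-2]
  row3 -= 2·row0 → [0,2,-2,2]
  row2 -= 0·row1 → [0,0,-1,-2]
  row3 -= -2·row1 → [0,0,2,6]
  row3 -= -2·row2 → [0,0,0,2]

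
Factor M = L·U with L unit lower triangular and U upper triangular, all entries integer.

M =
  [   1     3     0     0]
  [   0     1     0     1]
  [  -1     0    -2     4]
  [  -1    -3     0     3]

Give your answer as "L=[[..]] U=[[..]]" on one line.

  R1 -= 0·R0 → [0,1,0,1]
  R2 -= -1·R0 → [0,3,-2,4]
  R3 -= -1·R0 → [0,0,0,3]
  R2 -= 3·R1 → [0,0,-2,1]
  R3 -= 0·R1 → [0,0,0,3]
  R3 -= 0·R2 → [0,0,0,3]

L=[[1,0,0,0],[0,1,0,0],[-1,3,1,0],[-1,0,0,1]] U=[[1,3,0,0],[0,1,0,1],[0,0,-2,1],[0,0,0,3]]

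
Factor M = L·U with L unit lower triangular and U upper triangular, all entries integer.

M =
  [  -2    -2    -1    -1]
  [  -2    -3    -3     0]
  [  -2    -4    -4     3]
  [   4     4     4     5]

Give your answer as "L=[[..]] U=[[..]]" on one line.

  r1 -= 1·r0 → [0,-1,-2,1]
  r2 -= 1·r0 → [0,-2,-3,4]
  r3 -= -2·r0 → [0,0,2,3]
  r2 -= 2·r1 → [0,0,1,2]
  r3 -= 0·r1 → [0,0,2,3]
  r3 -= 2·r2 → [0,0,0,-1]

L=[[1,0,0,0],[1,1,0,0],[1,2,1,0],[-2,0,2,1]] U=[[-2,-2,-1,-1],[0,-1,-2,1],[0,0,1,2],[0,0,0,-1]]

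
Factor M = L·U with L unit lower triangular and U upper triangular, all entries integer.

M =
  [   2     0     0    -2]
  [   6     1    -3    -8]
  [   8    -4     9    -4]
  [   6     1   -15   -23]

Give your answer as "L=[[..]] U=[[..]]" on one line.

  r1 -= 3·r0 → [0,1,-3,-2]
  r2 -= 4·r0 → [0,-4,9,4]
  r3 -= 3·r0 → [0,1,-15,-17]
  r2 -= -4·r1 → [0,0,-3,-4]
  r3 -= 1·r1 → [0,0,-12,-15]
  r3 -= 4·r2 → [0,0,0,1]

L=[[1,0,0,0],[3,1,0,0],[4,-4,1,0],[3,1,4,1]] U=[[2,0,0,-2],[0,1,-3,-2],[0,0,-3,-4],[0,0,0,1]]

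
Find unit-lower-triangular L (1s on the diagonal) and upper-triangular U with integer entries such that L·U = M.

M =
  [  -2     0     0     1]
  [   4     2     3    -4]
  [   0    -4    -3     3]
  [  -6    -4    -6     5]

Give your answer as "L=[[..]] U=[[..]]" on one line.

  r1 -= -2·r0 → [0,2,3,-2]
  r2 -= 0·r0 → [0,-4,-3,3]
  r3 -= 3·r0 → [0,-4,-6,2]
  r2 -= -2·r1 → [0,0,3,-1]
  r3 -= -2·r1 → [0,0,0,-2]
  r3 -= 0·r2 → [0,0,0,-2]

L=[[1,0,0,0],[-2,1,0,0],[0,-2,1,0],[3,-2,0,1]] U=[[-2,0,0,1],[0,2,3,-2],[0,0,3,-1],[0,0,0,-2]]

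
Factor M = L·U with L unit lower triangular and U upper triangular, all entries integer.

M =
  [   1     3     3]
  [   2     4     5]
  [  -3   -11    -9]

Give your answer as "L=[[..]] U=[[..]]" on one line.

L=[[1,0,0],[2,1,0],[-3,1,1]] U=[[1,3,3],[0,-2,-1],[0,0,1]]

  R1 -= 2·R0 → [0,-2,-1]
  R2 -= -3·R0 → [0,-2,0]
  R2 -= 1·R1 → [0,0,1]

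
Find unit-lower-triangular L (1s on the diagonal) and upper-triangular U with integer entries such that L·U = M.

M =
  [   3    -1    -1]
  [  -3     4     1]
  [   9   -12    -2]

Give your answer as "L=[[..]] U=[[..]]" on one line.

  R1 -= -1·R0 → [0,3,0]
  R2 -= 3·R0 → [0,-9,1]
  R2 -= -3·R1 → [0,0,1]

L=[[1,0,0],[-1,1,0],[3,-3,1]] U=[[3,-1,-1],[0,3,0],[0,0,1]]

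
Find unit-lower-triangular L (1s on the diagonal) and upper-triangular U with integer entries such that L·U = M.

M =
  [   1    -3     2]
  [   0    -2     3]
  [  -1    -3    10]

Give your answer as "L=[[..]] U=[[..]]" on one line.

  row1 -= 0·row0 → [0,-2,3]
  row2 -= -1·row0 → [0,-6,12]
  row2 -= 3·row1 → [0,0,3]

L=[[1,0,0],[0,1,0],[-1,3,1]] U=[[1,-3,2],[0,-2,3],[0,0,3]]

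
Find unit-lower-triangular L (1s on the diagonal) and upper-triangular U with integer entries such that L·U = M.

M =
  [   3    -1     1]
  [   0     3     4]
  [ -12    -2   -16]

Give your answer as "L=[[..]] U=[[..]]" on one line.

L=[[1,0,0],[0,1,0],[-4,-2,1]] U=[[3,-1,1],[0,3,4],[0,0,-4]]

  row1 -= 0·row0 → [0,3,4]
  row2 -= -4·row0 → [0,-6,-12]
  row2 -= -2·row1 → [0,0,-4]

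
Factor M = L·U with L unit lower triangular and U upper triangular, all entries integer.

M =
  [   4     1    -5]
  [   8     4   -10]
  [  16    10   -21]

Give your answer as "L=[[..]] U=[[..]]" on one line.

  r1 -= 2·r0 → [0,2,0]
  r2 -= 4·r0 → [0,6,-1]
  r2 -= 3·r1 → [0,0,-1]

L=[[1,0,0],[2,1,0],[4,3,1]] U=[[4,1,-5],[0,2,0],[0,0,-1]]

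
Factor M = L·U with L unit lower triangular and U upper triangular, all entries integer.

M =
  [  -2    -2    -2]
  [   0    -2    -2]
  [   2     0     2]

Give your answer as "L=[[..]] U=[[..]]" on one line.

  R1 -= 0·R0 → [0,-2,-2]
  R2 -= -1·R0 → [0,-2,0]
  R2 -= 1·R1 → [0,0,2]

L=[[1,0,0],[0,1,0],[-1,1,1]] U=[[-2,-2,-2],[0,-2,-2],[0,0,2]]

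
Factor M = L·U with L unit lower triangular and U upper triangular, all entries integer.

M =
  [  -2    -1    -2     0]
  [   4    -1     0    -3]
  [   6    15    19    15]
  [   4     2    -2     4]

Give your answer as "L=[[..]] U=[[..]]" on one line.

L=[[1,0,0,0],[-2,1,0,0],[-3,-4,1,0],[-2,0,2,1]] U=[[-2,-1,-2,0],[0,-3,-4,-3],[0,0,-3,3],[0,0,0,-2]]

  row1 -= -2·row0 → [0,-3,-4,-3]
  row2 -= -3·row0 → [0,12,13,15]
  row3 -= -2·row0 → [0,0,-6,4]
  row2 -= -4·row1 → [0,0,-3,3]
  row3 -= 0·row1 → [0,0,-6,4]
  row3 -= 2·row2 → [0,0,0,-2]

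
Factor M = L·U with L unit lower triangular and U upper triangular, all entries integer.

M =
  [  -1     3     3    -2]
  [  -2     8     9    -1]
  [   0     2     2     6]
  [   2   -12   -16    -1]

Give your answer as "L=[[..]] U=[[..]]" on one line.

L=[[1,0,0,0],[2,1,0,0],[0,1,1,0],[-2,-3,1,1]] U=[[-1,3,3,-2],[0,2,3,3],[0,0,-1,3],[0,0,0,1]]

  r1 -= 2·r0 → [0,2,3,3]
  r2 -= 0·r0 → [0,2,2,6]
  r3 -= -2·r0 → [0,-6,-10,-5]
  r2 -= 1·r1 → [0,0,-1,3]
  r3 -= -3·r1 → [0,0,-1,4]
  r3 -= 1·r2 → [0,0,0,1]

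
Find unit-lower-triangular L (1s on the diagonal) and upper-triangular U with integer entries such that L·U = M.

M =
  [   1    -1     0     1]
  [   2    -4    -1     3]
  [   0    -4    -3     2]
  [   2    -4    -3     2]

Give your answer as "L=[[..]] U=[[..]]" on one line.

  r1 -= 2·r0 → [0,-2,-1,1]
  r2 -= 0·r0 → [0,-4,-3,2]
  r3 -= 2·r0 → [0,-2,-3,0]
  r2 -= 2·r1 → [0,0,-1,0]
  r3 -= 1·r1 → [0,0,-2,-1]
  r3 -= 2·r2 → [0,0,0,-1]

L=[[1,0,0,0],[2,1,0,0],[0,2,1,0],[2,1,2,1]] U=[[1,-1,0,1],[0,-2,-1,1],[0,0,-1,0],[0,0,0,-1]]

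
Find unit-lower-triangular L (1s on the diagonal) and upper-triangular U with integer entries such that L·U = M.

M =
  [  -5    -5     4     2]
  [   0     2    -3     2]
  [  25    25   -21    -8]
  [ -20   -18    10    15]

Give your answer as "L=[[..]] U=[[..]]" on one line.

L=[[1,0,0,0],[0,1,0,0],[-5,0,1,0],[4,1,3,1]] U=[[-5,-5,4,2],[0,2,-3,2],[0,0,-1,2],[0,0,0,-1]]

  r1 -= 0·r0 → [0,2,-3,2]
  r2 -= -5·r0 → [0,0,-1,2]
  r3 -= 4·r0 → [0,2,-6,7]
  r2 -= 0·r1 → [0,0,-1,2]
  r3 -= 1·r1 → [0,0,-3,5]
  r3 -= 3·r2 → [0,0,0,-1]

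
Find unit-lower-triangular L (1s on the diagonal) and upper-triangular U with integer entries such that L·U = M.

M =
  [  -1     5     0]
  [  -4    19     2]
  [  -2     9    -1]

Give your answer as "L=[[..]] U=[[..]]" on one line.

  r1 -= 4·r0 → [0,-1,2]
  r2 -= 2·r0 → [0,-1,-1]
  r2 -= 1·r1 → [0,0,-3]

L=[[1,0,0],[4,1,0],[2,1,1]] U=[[-1,5,0],[0,-1,2],[0,0,-3]]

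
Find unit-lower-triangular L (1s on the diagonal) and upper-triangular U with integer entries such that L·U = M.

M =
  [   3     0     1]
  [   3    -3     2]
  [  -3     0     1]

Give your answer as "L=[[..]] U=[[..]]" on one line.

  r1 -= 1·r0 → [0,-3,1]
  r2 -= -1·r0 → [0,0,2]
  r2 -= 0·r1 → [0,0,2]

L=[[1,0,0],[1,1,0],[-1,0,1]] U=[[3,0,1],[0,-3,1],[0,0,2]]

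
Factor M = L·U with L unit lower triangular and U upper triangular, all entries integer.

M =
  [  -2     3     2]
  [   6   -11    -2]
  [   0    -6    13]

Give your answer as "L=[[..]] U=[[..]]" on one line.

L=[[1,0,0],[-3,1,0],[0,3,1]] U=[[-2,3,2],[0,-2,4],[0,0,1]]

  r1 -= -3·r0 → [0,-2,4]
  r2 -= 0·r0 → [0,-6,13]
  r2 -= 3·r1 → [0,0,1]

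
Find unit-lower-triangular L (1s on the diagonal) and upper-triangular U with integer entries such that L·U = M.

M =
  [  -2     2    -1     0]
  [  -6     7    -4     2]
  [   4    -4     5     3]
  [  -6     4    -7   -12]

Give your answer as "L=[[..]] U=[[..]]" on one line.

  R1 -= 3·R0 → [0,1,-1,2]
  R2 -= -2·R0 → [0,0,3,3]
  R3 -= 3·R0 → [0,-2,-4,-12]
  R2 -= 0·R1 → [0,0,3,3]
  R3 -= -2·R1 → [0,0,-6,-8]
  R3 -= -2·R2 → [0,0,0,-2]

L=[[1,0,0,0],[3,1,0,0],[-2,0,1,0],[3,-2,-2,1]] U=[[-2,2,-1,0],[0,1,-1,2],[0,0,3,3],[0,0,0,-2]]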